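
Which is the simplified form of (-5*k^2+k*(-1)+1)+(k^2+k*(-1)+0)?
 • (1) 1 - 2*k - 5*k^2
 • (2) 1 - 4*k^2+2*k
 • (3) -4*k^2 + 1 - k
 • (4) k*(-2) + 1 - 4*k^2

Adding the polynomials and combining like terms:
(-5*k^2 + k*(-1) + 1) + (k^2 + k*(-1) + 0)
= k*(-2) + 1 - 4*k^2
4) k*(-2) + 1 - 4*k^2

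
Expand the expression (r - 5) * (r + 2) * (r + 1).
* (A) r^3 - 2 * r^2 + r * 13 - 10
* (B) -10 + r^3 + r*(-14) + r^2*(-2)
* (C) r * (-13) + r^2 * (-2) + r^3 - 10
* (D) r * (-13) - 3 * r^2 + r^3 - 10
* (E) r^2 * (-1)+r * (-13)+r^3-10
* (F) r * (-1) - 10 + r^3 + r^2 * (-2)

Expanding (r - 5) * (r + 2) * (r + 1):
= r * (-13) + r^2 * (-2) + r^3 - 10
C) r * (-13) + r^2 * (-2) + r^3 - 10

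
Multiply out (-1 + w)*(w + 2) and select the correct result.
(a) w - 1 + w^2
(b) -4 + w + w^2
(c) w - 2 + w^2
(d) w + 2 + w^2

Expanding (-1 + w)*(w + 2):
= w - 2 + w^2
c) w - 2 + w^2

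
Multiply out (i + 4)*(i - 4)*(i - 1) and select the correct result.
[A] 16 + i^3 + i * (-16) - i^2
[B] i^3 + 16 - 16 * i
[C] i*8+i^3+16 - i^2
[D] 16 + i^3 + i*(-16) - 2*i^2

Expanding (i + 4)*(i - 4)*(i - 1):
= 16 + i^3 + i * (-16) - i^2
A) 16 + i^3 + i * (-16) - i^2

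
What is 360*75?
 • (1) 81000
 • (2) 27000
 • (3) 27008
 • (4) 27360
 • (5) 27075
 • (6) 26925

360 * 75 = 27000
2) 27000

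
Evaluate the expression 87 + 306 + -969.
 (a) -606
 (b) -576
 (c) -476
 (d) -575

First: 87 + 306 = 393
Then: 393 + -969 = -576
b) -576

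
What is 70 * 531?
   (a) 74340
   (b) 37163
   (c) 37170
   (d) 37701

70 * 531 = 37170
c) 37170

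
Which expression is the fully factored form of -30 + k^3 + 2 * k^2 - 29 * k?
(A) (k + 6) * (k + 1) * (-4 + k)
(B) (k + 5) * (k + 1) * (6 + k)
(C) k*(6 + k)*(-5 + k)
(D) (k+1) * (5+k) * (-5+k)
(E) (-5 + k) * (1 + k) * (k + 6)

We need to factor -30 + k^3 + 2 * k^2 - 29 * k.
The factored form is (-5 + k) * (1 + k) * (k + 6).
E) (-5 + k) * (1 + k) * (k + 6)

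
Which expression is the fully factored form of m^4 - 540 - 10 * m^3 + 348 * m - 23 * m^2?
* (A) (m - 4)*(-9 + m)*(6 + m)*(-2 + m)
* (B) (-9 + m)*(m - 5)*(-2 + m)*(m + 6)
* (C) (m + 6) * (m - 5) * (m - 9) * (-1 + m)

We need to factor m^4 - 540 - 10 * m^3 + 348 * m - 23 * m^2.
The factored form is (-9 + m)*(m - 5)*(-2 + m)*(m + 6).
B) (-9 + m)*(m - 5)*(-2 + m)*(m + 6)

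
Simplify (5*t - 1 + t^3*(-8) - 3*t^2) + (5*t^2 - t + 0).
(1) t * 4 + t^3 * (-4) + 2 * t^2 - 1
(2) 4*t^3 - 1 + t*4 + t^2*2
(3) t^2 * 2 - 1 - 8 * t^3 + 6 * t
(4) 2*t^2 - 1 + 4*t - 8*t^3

Adding the polynomials and combining like terms:
(5*t - 1 + t^3*(-8) - 3*t^2) + (5*t^2 - t + 0)
= 2*t^2 - 1 + 4*t - 8*t^3
4) 2*t^2 - 1 + 4*t - 8*t^3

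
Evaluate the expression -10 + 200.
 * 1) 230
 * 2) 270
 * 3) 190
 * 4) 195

-10 + 200 = 190
3) 190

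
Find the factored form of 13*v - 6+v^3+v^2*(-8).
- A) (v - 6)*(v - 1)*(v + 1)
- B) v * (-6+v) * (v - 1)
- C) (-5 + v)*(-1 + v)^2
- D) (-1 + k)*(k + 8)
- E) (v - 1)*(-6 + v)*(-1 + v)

We need to factor 13*v - 6+v^3+v^2*(-8).
The factored form is (v - 1)*(-6 + v)*(-1 + v).
E) (v - 1)*(-6 + v)*(-1 + v)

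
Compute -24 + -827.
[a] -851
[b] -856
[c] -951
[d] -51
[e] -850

-24 + -827 = -851
a) -851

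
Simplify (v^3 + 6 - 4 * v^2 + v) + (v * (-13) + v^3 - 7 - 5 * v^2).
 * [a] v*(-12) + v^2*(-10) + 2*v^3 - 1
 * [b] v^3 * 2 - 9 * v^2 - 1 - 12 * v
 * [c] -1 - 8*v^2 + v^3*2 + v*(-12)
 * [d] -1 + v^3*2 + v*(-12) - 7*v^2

Adding the polynomials and combining like terms:
(v^3 + 6 - 4*v^2 + v) + (v*(-13) + v^3 - 7 - 5*v^2)
= v^3 * 2 - 9 * v^2 - 1 - 12 * v
b) v^3 * 2 - 9 * v^2 - 1 - 12 * v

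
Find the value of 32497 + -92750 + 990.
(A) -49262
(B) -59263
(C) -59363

First: 32497 + -92750 = -60253
Then: -60253 + 990 = -59263
B) -59263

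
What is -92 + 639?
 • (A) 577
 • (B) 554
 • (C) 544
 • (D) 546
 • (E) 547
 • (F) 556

-92 + 639 = 547
E) 547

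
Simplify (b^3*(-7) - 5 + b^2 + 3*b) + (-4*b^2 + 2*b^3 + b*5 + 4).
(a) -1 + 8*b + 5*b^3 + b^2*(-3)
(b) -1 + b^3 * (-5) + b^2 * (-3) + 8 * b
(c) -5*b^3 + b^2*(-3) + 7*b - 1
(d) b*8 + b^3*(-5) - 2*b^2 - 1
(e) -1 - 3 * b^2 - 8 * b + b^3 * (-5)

Adding the polynomials and combining like terms:
(b^3*(-7) - 5 + b^2 + 3*b) + (-4*b^2 + 2*b^3 + b*5 + 4)
= -1 + b^3 * (-5) + b^2 * (-3) + 8 * b
b) -1 + b^3 * (-5) + b^2 * (-3) + 8 * b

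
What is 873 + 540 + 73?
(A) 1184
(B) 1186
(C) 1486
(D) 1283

First: 873 + 540 = 1413
Then: 1413 + 73 = 1486
C) 1486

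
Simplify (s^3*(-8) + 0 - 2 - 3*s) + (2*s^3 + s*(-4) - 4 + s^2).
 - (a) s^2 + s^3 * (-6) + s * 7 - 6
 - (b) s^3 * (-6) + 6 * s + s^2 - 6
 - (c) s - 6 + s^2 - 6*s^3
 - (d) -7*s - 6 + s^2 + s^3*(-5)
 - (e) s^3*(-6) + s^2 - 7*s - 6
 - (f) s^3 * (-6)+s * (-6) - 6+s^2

Adding the polynomials and combining like terms:
(s^3*(-8) + 0 - 2 - 3*s) + (2*s^3 + s*(-4) - 4 + s^2)
= s^3*(-6) + s^2 - 7*s - 6
e) s^3*(-6) + s^2 - 7*s - 6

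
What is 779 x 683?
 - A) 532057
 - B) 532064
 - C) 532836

779 * 683 = 532057
A) 532057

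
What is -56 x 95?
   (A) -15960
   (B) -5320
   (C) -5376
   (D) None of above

-56 * 95 = -5320
B) -5320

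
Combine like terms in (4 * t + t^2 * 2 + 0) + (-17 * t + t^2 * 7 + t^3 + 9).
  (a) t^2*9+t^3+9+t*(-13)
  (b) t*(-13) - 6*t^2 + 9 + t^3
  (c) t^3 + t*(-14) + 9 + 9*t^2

Adding the polynomials and combining like terms:
(4*t + t^2*2 + 0) + (-17*t + t^2*7 + t^3 + 9)
= t^2*9+t^3+9+t*(-13)
a) t^2*9+t^3+9+t*(-13)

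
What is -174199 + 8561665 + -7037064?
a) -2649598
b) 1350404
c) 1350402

First: -174199 + 8561665 = 8387466
Then: 8387466 + -7037064 = 1350402
c) 1350402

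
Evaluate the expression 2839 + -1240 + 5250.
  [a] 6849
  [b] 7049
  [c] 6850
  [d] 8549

First: 2839 + -1240 = 1599
Then: 1599 + 5250 = 6849
a) 6849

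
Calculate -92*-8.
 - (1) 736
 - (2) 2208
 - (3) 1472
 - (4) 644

-92 * -8 = 736
1) 736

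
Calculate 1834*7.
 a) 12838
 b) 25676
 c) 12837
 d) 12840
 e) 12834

1834 * 7 = 12838
a) 12838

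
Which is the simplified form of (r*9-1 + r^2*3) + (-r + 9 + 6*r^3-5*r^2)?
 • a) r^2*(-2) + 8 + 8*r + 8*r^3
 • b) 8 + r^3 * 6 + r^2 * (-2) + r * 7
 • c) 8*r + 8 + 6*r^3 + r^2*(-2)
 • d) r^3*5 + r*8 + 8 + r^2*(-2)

Adding the polynomials and combining like terms:
(r*9 - 1 + r^2*3) + (-r + 9 + 6*r^3 - 5*r^2)
= 8*r + 8 + 6*r^3 + r^2*(-2)
c) 8*r + 8 + 6*r^3 + r^2*(-2)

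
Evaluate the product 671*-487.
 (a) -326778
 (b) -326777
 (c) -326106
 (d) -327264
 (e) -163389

671 * -487 = -326777
b) -326777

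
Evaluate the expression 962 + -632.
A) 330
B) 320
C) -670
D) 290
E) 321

962 + -632 = 330
A) 330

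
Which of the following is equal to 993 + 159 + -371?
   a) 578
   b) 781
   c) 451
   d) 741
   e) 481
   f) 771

First: 993 + 159 = 1152
Then: 1152 + -371 = 781
b) 781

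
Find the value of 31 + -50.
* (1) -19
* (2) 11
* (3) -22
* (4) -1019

31 + -50 = -19
1) -19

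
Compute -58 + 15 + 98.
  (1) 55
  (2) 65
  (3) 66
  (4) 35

First: -58 + 15 = -43
Then: -43 + 98 = 55
1) 55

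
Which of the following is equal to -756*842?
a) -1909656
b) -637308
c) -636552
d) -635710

-756 * 842 = -636552
c) -636552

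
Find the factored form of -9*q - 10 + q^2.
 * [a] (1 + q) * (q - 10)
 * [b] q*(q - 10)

We need to factor -9*q - 10 + q^2.
The factored form is (1 + q) * (q - 10).
a) (1 + q) * (q - 10)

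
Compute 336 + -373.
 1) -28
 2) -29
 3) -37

336 + -373 = -37
3) -37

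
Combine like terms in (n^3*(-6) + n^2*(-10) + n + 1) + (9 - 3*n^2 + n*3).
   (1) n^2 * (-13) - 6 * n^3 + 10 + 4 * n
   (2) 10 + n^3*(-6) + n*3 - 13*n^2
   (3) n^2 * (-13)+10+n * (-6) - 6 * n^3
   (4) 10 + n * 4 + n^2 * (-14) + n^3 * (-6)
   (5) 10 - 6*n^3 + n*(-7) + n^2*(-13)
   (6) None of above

Adding the polynomials and combining like terms:
(n^3*(-6) + n^2*(-10) + n + 1) + (9 - 3*n^2 + n*3)
= n^2 * (-13) - 6 * n^3 + 10 + 4 * n
1) n^2 * (-13) - 6 * n^3 + 10 + 4 * n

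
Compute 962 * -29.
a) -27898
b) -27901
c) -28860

962 * -29 = -27898
a) -27898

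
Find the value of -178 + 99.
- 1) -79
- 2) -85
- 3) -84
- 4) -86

-178 + 99 = -79
1) -79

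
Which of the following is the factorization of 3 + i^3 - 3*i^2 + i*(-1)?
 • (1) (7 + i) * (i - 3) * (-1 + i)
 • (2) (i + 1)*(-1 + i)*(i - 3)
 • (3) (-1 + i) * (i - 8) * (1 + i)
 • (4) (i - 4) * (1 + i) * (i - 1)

We need to factor 3 + i^3 - 3*i^2 + i*(-1).
The factored form is (i + 1)*(-1 + i)*(i - 3).
2) (i + 1)*(-1 + i)*(i - 3)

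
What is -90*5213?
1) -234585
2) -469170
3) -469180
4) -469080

-90 * 5213 = -469170
2) -469170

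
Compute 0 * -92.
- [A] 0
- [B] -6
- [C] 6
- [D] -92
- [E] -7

0 * -92 = 0
A) 0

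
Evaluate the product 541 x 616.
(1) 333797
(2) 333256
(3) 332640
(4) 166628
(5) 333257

541 * 616 = 333256
2) 333256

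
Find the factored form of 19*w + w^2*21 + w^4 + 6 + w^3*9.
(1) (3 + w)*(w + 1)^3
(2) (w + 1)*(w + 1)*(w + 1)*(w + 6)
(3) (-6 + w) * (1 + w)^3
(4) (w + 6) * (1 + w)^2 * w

We need to factor 19*w + w^2*21 + w^4 + 6 + w^3*9.
The factored form is (w + 1)*(w + 1)*(w + 1)*(w + 6).
2) (w + 1)*(w + 1)*(w + 1)*(w + 6)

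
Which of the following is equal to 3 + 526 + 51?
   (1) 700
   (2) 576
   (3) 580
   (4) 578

First: 3 + 526 = 529
Then: 529 + 51 = 580
3) 580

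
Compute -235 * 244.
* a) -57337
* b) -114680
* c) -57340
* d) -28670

-235 * 244 = -57340
c) -57340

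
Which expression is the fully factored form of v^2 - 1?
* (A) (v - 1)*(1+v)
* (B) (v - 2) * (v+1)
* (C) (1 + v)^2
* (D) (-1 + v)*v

We need to factor v^2 - 1.
The factored form is (v - 1)*(1+v).
A) (v - 1)*(1+v)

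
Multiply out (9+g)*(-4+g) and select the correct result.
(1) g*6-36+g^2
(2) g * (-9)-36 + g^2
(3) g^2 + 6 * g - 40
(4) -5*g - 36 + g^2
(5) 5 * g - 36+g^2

Expanding (9+g)*(-4+g):
= 5 * g - 36+g^2
5) 5 * g - 36+g^2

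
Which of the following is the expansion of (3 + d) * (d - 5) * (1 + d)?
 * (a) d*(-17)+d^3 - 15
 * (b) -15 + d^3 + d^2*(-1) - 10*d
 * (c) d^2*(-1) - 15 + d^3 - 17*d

Expanding (3 + d) * (d - 5) * (1 + d):
= d^2*(-1) - 15 + d^3 - 17*d
c) d^2*(-1) - 15 + d^3 - 17*d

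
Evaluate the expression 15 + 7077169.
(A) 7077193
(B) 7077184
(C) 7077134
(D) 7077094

15 + 7077169 = 7077184
B) 7077184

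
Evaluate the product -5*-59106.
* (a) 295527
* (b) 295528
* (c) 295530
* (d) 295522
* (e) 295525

-5 * -59106 = 295530
c) 295530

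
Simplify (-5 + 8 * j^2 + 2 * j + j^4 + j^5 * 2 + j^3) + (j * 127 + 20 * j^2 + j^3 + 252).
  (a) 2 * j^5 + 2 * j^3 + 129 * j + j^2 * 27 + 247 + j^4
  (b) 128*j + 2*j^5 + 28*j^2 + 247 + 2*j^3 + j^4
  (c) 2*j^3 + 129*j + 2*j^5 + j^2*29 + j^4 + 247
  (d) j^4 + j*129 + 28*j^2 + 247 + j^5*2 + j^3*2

Adding the polynomials and combining like terms:
(-5 + 8*j^2 + 2*j + j^4 + j^5*2 + j^3) + (j*127 + 20*j^2 + j^3 + 252)
= j^4 + j*129 + 28*j^2 + 247 + j^5*2 + j^3*2
d) j^4 + j*129 + 28*j^2 + 247 + j^5*2 + j^3*2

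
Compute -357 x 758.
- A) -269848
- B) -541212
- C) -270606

-357 * 758 = -270606
C) -270606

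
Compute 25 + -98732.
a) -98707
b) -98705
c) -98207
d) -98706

25 + -98732 = -98707
a) -98707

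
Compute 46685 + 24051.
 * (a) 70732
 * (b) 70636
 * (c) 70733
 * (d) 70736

46685 + 24051 = 70736
d) 70736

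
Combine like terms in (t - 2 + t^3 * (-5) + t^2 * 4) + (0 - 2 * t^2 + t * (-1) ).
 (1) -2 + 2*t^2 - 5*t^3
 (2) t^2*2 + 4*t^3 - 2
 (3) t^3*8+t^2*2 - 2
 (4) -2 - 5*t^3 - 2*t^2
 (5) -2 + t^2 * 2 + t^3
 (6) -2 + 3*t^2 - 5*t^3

Adding the polynomials and combining like terms:
(t - 2 + t^3*(-5) + t^2*4) + (0 - 2*t^2 + t*(-1))
= -2 + 2*t^2 - 5*t^3
1) -2 + 2*t^2 - 5*t^3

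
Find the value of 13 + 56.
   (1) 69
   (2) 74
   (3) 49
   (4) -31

13 + 56 = 69
1) 69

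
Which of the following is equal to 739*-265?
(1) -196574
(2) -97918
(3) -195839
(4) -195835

739 * -265 = -195835
4) -195835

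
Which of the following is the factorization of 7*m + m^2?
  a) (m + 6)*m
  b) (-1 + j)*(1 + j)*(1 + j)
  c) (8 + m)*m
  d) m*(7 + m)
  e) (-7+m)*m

We need to factor 7*m + m^2.
The factored form is m*(7 + m).
d) m*(7 + m)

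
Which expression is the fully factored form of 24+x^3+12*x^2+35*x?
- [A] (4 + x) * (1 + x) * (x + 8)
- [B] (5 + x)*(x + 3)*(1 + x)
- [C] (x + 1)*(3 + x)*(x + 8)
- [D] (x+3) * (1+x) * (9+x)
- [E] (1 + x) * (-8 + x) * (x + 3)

We need to factor 24+x^3+12*x^2+35*x.
The factored form is (x + 1)*(3 + x)*(x + 8).
C) (x + 1)*(3 + x)*(x + 8)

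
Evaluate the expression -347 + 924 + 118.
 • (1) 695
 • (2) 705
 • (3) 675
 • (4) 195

First: -347 + 924 = 577
Then: 577 + 118 = 695
1) 695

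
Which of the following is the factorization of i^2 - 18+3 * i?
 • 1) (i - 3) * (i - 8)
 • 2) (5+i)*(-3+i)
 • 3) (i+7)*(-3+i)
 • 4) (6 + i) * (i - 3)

We need to factor i^2 - 18+3 * i.
The factored form is (6 + i) * (i - 3).
4) (6 + i) * (i - 3)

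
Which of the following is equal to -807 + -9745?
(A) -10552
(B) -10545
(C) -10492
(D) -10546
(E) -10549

-807 + -9745 = -10552
A) -10552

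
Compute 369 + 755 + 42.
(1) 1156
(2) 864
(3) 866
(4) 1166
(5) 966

First: 369 + 755 = 1124
Then: 1124 + 42 = 1166
4) 1166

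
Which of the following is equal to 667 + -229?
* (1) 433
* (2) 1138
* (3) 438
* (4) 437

667 + -229 = 438
3) 438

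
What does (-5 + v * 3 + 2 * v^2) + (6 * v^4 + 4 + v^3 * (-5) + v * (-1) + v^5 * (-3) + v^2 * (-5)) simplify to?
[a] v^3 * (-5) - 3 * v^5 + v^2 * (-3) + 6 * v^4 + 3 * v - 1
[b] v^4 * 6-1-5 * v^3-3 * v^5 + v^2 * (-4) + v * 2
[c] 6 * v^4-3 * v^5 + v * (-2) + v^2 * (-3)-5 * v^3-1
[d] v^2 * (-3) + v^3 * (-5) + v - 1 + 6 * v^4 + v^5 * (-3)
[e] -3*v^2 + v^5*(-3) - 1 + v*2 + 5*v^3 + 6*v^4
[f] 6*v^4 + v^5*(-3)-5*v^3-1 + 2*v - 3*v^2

Adding the polynomials and combining like terms:
(-5 + v*3 + 2*v^2) + (6*v^4 + 4 + v^3*(-5) + v*(-1) + v^5*(-3) + v^2*(-5))
= 6*v^4 + v^5*(-3)-5*v^3-1 + 2*v - 3*v^2
f) 6*v^4 + v^5*(-3)-5*v^3-1 + 2*v - 3*v^2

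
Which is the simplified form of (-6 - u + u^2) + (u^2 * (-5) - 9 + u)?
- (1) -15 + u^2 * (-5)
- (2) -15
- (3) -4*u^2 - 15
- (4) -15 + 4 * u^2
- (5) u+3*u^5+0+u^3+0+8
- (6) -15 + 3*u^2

Adding the polynomials and combining like terms:
(-6 - u + u^2) + (u^2*(-5) - 9 + u)
= -4*u^2 - 15
3) -4*u^2 - 15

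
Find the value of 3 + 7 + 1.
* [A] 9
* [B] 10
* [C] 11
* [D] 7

First: 3 + 7 = 10
Then: 10 + 1 = 11
C) 11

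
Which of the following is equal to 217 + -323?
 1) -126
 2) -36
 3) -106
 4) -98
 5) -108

217 + -323 = -106
3) -106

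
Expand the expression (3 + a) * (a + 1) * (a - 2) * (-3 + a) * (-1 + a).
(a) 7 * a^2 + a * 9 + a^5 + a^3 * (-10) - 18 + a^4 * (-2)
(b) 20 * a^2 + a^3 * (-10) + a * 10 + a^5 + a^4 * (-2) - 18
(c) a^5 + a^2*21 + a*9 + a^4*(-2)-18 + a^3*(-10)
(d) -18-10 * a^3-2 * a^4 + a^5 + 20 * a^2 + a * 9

Expanding (3 + a) * (a + 1) * (a - 2) * (-3 + a) * (-1 + a):
= -18-10 * a^3-2 * a^4 + a^5 + 20 * a^2 + a * 9
d) -18-10 * a^3-2 * a^4 + a^5 + 20 * a^2 + a * 9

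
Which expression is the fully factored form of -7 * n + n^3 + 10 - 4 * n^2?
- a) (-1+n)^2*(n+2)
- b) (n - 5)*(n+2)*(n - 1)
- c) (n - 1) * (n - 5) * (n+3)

We need to factor -7 * n + n^3 + 10 - 4 * n^2.
The factored form is (n - 5)*(n+2)*(n - 1).
b) (n - 5)*(n+2)*(n - 1)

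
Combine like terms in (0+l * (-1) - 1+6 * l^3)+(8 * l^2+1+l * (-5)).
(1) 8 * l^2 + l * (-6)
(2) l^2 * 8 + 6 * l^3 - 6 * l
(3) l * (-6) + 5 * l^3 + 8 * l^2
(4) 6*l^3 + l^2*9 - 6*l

Adding the polynomials and combining like terms:
(0 + l*(-1) - 1 + 6*l^3) + (8*l^2 + 1 + l*(-5))
= l^2 * 8 + 6 * l^3 - 6 * l
2) l^2 * 8 + 6 * l^3 - 6 * l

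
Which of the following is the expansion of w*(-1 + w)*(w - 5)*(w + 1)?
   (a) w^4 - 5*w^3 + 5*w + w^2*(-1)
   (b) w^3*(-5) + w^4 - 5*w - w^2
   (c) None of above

Expanding w*(-1 + w)*(w - 5)*(w + 1):
= w^4 - 5*w^3 + 5*w + w^2*(-1)
a) w^4 - 5*w^3 + 5*w + w^2*(-1)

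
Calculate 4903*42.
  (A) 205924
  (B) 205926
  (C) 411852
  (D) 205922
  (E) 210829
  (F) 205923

4903 * 42 = 205926
B) 205926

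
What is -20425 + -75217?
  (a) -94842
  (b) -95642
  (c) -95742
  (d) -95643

-20425 + -75217 = -95642
b) -95642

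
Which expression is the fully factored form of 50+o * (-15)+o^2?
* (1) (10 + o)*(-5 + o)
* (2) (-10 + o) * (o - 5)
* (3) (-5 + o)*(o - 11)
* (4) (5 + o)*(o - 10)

We need to factor 50+o * (-15)+o^2.
The factored form is (-10 + o) * (o - 5).
2) (-10 + o) * (o - 5)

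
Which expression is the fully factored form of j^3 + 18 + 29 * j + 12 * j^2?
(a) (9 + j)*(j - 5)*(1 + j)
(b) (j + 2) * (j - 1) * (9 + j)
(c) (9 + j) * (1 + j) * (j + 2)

We need to factor j^3 + 18 + 29 * j + 12 * j^2.
The factored form is (9 + j) * (1 + j) * (j + 2).
c) (9 + j) * (1 + j) * (j + 2)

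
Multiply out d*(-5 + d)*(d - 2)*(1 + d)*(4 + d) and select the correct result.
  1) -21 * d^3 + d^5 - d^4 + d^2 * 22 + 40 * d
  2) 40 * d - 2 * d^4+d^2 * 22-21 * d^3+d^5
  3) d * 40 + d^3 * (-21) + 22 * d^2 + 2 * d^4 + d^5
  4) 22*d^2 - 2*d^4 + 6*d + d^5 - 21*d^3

Expanding d*(-5 + d)*(d - 2)*(1 + d)*(4 + d):
= 40 * d - 2 * d^4+d^2 * 22-21 * d^3+d^5
2) 40 * d - 2 * d^4+d^2 * 22-21 * d^3+d^5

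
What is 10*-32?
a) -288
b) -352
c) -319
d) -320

10 * -32 = -320
d) -320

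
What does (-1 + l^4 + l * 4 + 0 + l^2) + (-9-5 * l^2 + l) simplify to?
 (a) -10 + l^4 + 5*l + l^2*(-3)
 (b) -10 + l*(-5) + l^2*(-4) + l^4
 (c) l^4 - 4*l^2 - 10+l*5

Adding the polynomials and combining like terms:
(-1 + l^4 + l*4 + 0 + l^2) + (-9 - 5*l^2 + l)
= l^4 - 4*l^2 - 10+l*5
c) l^4 - 4*l^2 - 10+l*5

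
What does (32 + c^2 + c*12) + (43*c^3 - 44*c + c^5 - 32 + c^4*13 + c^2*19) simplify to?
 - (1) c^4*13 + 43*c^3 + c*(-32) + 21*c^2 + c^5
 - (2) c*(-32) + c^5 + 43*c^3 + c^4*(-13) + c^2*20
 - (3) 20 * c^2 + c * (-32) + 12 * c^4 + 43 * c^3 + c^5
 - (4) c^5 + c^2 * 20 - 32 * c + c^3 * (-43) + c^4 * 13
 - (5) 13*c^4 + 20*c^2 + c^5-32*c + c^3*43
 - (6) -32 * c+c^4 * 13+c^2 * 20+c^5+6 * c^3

Adding the polynomials and combining like terms:
(32 + c^2 + c*12) + (43*c^3 - 44*c + c^5 - 32 + c^4*13 + c^2*19)
= 13*c^4 + 20*c^2 + c^5-32*c + c^3*43
5) 13*c^4 + 20*c^2 + c^5-32*c + c^3*43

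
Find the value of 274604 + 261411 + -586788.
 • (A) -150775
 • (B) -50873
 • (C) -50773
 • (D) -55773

First: 274604 + 261411 = 536015
Then: 536015 + -586788 = -50773
C) -50773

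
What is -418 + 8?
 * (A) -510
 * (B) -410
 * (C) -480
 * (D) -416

-418 + 8 = -410
B) -410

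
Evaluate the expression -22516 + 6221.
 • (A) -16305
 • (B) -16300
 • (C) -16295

-22516 + 6221 = -16295
C) -16295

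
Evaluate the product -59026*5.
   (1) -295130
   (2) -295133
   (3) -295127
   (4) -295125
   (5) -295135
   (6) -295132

-59026 * 5 = -295130
1) -295130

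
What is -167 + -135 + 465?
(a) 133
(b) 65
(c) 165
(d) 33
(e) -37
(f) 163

First: -167 + -135 = -302
Then: -302 + 465 = 163
f) 163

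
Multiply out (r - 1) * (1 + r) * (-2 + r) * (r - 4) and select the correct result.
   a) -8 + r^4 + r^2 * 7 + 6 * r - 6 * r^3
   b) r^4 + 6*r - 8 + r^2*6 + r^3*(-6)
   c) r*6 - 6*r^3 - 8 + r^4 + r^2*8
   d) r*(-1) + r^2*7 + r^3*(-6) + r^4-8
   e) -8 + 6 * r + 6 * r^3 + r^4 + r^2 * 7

Expanding (r - 1) * (1 + r) * (-2 + r) * (r - 4):
= -8 + r^4 + r^2 * 7 + 6 * r - 6 * r^3
a) -8 + r^4 + r^2 * 7 + 6 * r - 6 * r^3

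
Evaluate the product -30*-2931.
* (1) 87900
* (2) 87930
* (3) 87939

-30 * -2931 = 87930
2) 87930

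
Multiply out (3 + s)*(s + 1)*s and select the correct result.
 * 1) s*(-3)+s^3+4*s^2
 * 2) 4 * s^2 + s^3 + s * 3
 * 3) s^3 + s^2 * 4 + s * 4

Expanding (3 + s)*(s + 1)*s:
= 4 * s^2 + s^3 + s * 3
2) 4 * s^2 + s^3 + s * 3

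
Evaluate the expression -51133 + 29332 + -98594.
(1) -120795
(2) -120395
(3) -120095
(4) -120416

First: -51133 + 29332 = -21801
Then: -21801 + -98594 = -120395
2) -120395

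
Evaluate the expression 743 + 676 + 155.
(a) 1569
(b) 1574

First: 743 + 676 = 1419
Then: 1419 + 155 = 1574
b) 1574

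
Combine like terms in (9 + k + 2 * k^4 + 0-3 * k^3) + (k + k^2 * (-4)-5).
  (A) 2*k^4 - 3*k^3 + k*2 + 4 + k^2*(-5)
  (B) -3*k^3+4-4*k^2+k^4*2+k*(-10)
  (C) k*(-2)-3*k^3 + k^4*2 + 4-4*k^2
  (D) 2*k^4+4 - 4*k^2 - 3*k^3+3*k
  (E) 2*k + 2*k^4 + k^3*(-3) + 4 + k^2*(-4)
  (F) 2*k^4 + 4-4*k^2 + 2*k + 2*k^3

Adding the polynomials and combining like terms:
(9 + k + 2*k^4 + 0 - 3*k^3) + (k + k^2*(-4) - 5)
= 2*k + 2*k^4 + k^3*(-3) + 4 + k^2*(-4)
E) 2*k + 2*k^4 + k^3*(-3) + 4 + k^2*(-4)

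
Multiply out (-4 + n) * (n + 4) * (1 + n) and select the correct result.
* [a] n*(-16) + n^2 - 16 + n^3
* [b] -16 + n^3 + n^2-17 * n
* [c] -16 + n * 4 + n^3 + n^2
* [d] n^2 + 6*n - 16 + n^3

Expanding (-4 + n) * (n + 4) * (1 + n):
= n*(-16) + n^2 - 16 + n^3
a) n*(-16) + n^2 - 16 + n^3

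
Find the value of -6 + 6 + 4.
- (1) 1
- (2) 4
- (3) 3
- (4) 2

First: -6 + 6 = 0
Then: 0 + 4 = 4
2) 4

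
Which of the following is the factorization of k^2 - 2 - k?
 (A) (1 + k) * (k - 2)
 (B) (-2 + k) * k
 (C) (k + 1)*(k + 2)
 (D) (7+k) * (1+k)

We need to factor k^2 - 2 - k.
The factored form is (1 + k) * (k - 2).
A) (1 + k) * (k - 2)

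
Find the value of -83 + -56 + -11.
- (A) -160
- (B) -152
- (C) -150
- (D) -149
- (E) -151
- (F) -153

First: -83 + -56 = -139
Then: -139 + -11 = -150
C) -150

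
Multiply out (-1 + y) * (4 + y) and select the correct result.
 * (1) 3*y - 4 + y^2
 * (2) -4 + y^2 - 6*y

Expanding (-1 + y) * (4 + y):
= 3*y - 4 + y^2
1) 3*y - 4 + y^2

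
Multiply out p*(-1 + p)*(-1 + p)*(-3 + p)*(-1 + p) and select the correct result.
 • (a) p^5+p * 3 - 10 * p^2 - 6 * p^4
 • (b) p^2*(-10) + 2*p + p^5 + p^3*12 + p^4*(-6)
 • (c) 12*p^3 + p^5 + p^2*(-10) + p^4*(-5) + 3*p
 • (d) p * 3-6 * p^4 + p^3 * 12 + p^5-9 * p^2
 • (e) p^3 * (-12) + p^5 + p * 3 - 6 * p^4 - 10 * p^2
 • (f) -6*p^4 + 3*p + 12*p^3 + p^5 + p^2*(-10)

Expanding p*(-1 + p)*(-1 + p)*(-3 + p)*(-1 + p):
= -6*p^4 + 3*p + 12*p^3 + p^5 + p^2*(-10)
f) -6*p^4 + 3*p + 12*p^3 + p^5 + p^2*(-10)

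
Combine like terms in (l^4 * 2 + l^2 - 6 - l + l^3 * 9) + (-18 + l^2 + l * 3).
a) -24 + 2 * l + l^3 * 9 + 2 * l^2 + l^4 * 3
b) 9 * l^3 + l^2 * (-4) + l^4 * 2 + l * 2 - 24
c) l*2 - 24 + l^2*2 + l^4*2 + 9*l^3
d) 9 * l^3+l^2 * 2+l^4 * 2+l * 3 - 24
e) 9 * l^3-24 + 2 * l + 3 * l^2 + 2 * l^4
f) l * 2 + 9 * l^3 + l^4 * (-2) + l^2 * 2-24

Adding the polynomials and combining like terms:
(l^4*2 + l^2 - 6 - l + l^3*9) + (-18 + l^2 + l*3)
= l*2 - 24 + l^2*2 + l^4*2 + 9*l^3
c) l*2 - 24 + l^2*2 + l^4*2 + 9*l^3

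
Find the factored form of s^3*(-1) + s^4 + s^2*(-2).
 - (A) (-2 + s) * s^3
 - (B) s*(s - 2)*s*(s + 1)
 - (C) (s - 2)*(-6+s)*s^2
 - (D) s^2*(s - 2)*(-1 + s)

We need to factor s^3*(-1) + s^4 + s^2*(-2).
The factored form is s*(s - 2)*s*(s + 1).
B) s*(s - 2)*s*(s + 1)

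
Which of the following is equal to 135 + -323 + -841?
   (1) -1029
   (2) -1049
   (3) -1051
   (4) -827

First: 135 + -323 = -188
Then: -188 + -841 = -1029
1) -1029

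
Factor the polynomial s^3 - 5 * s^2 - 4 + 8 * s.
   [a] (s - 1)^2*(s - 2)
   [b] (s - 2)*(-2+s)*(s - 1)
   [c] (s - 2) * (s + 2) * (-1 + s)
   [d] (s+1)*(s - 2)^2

We need to factor s^3 - 5 * s^2 - 4 + 8 * s.
The factored form is (s - 2)*(-2+s)*(s - 1).
b) (s - 2)*(-2+s)*(s - 1)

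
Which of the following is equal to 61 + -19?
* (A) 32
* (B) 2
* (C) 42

61 + -19 = 42
C) 42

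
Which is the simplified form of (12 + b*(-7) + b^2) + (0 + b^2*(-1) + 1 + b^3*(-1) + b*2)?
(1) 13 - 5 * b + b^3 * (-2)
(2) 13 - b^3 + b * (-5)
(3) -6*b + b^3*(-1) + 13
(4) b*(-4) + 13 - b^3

Adding the polynomials and combining like terms:
(12 + b*(-7) + b^2) + (0 + b^2*(-1) + 1 + b^3*(-1) + b*2)
= 13 - b^3 + b * (-5)
2) 13 - b^3 + b * (-5)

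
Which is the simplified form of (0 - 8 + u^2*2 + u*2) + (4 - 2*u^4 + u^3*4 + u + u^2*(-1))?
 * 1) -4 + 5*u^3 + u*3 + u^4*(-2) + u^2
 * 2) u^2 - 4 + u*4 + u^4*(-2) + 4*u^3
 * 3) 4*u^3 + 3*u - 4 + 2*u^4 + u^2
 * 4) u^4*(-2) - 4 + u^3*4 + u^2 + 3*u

Adding the polynomials and combining like terms:
(0 - 8 + u^2*2 + u*2) + (4 - 2*u^4 + u^3*4 + u + u^2*(-1))
= u^4*(-2) - 4 + u^3*4 + u^2 + 3*u
4) u^4*(-2) - 4 + u^3*4 + u^2 + 3*u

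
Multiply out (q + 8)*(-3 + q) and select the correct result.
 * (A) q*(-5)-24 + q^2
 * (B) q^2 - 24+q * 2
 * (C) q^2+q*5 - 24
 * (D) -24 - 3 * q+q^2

Expanding (q + 8)*(-3 + q):
= q^2+q*5 - 24
C) q^2+q*5 - 24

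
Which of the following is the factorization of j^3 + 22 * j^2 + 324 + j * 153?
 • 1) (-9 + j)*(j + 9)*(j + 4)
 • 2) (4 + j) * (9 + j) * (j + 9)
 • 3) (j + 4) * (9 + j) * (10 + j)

We need to factor j^3 + 22 * j^2 + 324 + j * 153.
The factored form is (4 + j) * (9 + j) * (j + 9).
2) (4 + j) * (9 + j) * (j + 9)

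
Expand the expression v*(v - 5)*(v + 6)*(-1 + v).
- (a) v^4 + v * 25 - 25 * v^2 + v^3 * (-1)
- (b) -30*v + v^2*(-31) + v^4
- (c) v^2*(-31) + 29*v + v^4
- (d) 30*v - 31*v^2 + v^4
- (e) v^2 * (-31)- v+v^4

Expanding v*(v - 5)*(v + 6)*(-1 + v):
= 30*v - 31*v^2 + v^4
d) 30*v - 31*v^2 + v^4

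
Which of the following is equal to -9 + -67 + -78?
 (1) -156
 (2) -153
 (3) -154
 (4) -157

First: -9 + -67 = -76
Then: -76 + -78 = -154
3) -154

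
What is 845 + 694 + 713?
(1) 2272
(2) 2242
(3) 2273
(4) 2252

First: 845 + 694 = 1539
Then: 1539 + 713 = 2252
4) 2252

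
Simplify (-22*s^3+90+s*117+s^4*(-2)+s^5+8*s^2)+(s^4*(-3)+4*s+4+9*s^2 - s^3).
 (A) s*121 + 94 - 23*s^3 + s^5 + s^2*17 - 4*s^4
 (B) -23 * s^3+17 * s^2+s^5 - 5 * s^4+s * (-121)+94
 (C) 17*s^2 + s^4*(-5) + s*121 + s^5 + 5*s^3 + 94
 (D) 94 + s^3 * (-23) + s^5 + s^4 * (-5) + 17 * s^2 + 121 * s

Adding the polynomials and combining like terms:
(-22*s^3 + 90 + s*117 + s^4*(-2) + s^5 + 8*s^2) + (s^4*(-3) + 4*s + 4 + 9*s^2 - s^3)
= 94 + s^3 * (-23) + s^5 + s^4 * (-5) + 17 * s^2 + 121 * s
D) 94 + s^3 * (-23) + s^5 + s^4 * (-5) + 17 * s^2 + 121 * s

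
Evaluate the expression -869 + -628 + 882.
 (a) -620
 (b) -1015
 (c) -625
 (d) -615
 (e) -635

First: -869 + -628 = -1497
Then: -1497 + 882 = -615
d) -615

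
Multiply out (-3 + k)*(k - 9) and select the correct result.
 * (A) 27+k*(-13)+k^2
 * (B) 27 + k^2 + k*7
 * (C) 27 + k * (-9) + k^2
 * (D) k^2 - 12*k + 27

Expanding (-3 + k)*(k - 9):
= k^2 - 12*k + 27
D) k^2 - 12*k + 27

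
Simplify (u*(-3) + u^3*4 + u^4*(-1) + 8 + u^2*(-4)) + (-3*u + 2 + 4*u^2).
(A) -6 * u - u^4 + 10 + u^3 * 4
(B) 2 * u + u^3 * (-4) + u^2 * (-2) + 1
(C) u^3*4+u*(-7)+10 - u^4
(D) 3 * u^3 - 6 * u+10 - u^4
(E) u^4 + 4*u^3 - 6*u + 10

Adding the polynomials and combining like terms:
(u*(-3) + u^3*4 + u^4*(-1) + 8 + u^2*(-4)) + (-3*u + 2 + 4*u^2)
= -6 * u - u^4 + 10 + u^3 * 4
A) -6 * u - u^4 + 10 + u^3 * 4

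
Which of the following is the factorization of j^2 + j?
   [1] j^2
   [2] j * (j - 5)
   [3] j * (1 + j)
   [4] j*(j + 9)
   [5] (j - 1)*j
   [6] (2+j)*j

We need to factor j^2 + j.
The factored form is j * (1 + j).
3) j * (1 + j)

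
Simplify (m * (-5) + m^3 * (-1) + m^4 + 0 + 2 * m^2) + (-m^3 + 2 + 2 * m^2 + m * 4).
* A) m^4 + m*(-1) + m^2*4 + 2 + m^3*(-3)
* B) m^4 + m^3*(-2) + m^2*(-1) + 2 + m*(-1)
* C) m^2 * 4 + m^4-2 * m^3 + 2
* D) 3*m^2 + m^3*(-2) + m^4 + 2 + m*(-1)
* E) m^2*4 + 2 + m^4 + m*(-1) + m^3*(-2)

Adding the polynomials and combining like terms:
(m*(-5) + m^3*(-1) + m^4 + 0 + 2*m^2) + (-m^3 + 2 + 2*m^2 + m*4)
= m^2*4 + 2 + m^4 + m*(-1) + m^3*(-2)
E) m^2*4 + 2 + m^4 + m*(-1) + m^3*(-2)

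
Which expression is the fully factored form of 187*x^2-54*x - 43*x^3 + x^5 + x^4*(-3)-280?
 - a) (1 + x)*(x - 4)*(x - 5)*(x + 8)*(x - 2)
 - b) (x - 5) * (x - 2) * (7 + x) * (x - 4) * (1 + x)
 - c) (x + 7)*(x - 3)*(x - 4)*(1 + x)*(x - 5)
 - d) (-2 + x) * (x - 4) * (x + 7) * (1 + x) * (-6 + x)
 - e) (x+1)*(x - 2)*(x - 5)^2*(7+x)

We need to factor 187*x^2-54*x - 43*x^3 + x^5 + x^4*(-3)-280.
The factored form is (x - 5) * (x - 2) * (7 + x) * (x - 4) * (1 + x).
b) (x - 5) * (x - 2) * (7 + x) * (x - 4) * (1 + x)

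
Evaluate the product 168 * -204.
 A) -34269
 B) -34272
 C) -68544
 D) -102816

168 * -204 = -34272
B) -34272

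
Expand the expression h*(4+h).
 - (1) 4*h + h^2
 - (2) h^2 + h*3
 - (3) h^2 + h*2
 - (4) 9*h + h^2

Expanding h*(4+h):
= 4*h + h^2
1) 4*h + h^2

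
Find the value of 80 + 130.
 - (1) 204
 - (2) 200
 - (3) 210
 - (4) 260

80 + 130 = 210
3) 210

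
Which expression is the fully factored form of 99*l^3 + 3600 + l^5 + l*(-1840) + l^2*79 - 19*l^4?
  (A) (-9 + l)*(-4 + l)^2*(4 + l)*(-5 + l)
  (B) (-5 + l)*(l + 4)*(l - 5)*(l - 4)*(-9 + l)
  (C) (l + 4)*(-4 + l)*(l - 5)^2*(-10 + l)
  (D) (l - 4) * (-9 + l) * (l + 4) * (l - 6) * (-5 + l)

We need to factor 99*l^3 + 3600 + l^5 + l*(-1840) + l^2*79 - 19*l^4.
The factored form is (-5 + l)*(l + 4)*(l - 5)*(l - 4)*(-9 + l).
B) (-5 + l)*(l + 4)*(l - 5)*(l - 4)*(-9 + l)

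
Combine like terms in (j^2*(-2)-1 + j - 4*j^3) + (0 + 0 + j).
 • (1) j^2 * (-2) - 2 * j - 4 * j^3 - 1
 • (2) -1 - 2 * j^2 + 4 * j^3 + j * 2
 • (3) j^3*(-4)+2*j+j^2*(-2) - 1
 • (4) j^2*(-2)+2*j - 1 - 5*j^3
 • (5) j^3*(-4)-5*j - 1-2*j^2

Adding the polynomials and combining like terms:
(j^2*(-2) - 1 + j - 4*j^3) + (0 + 0 + j)
= j^3*(-4)+2*j+j^2*(-2) - 1
3) j^3*(-4)+2*j+j^2*(-2) - 1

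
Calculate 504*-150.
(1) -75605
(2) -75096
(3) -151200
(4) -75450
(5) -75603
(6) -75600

504 * -150 = -75600
6) -75600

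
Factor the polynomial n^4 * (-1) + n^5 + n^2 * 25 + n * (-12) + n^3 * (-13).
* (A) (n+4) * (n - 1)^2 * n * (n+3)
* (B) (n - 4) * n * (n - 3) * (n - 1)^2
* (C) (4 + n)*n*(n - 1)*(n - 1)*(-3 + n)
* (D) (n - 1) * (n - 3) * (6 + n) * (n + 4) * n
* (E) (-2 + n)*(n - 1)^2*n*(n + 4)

We need to factor n^4 * (-1) + n^5 + n^2 * 25 + n * (-12) + n^3 * (-13).
The factored form is (4 + n)*n*(n - 1)*(n - 1)*(-3 + n).
C) (4 + n)*n*(n - 1)*(n - 1)*(-3 + n)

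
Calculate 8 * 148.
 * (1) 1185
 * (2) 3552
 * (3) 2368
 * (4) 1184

8 * 148 = 1184
4) 1184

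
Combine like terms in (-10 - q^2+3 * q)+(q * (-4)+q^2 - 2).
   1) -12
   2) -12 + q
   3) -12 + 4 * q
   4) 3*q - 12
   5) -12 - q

Adding the polynomials and combining like terms:
(-10 - q^2 + 3*q) + (q*(-4) + q^2 - 2)
= -12 - q
5) -12 - q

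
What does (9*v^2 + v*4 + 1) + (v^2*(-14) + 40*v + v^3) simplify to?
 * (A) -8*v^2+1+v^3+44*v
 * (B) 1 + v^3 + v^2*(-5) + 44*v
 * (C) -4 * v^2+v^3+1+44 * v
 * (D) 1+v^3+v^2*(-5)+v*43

Adding the polynomials and combining like terms:
(9*v^2 + v*4 + 1) + (v^2*(-14) + 40*v + v^3)
= 1 + v^3 + v^2*(-5) + 44*v
B) 1 + v^3 + v^2*(-5) + 44*v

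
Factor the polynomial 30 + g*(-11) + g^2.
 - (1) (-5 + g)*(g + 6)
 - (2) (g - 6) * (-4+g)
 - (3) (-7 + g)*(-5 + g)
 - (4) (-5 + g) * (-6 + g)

We need to factor 30 + g*(-11) + g^2.
The factored form is (-5 + g) * (-6 + g).
4) (-5 + g) * (-6 + g)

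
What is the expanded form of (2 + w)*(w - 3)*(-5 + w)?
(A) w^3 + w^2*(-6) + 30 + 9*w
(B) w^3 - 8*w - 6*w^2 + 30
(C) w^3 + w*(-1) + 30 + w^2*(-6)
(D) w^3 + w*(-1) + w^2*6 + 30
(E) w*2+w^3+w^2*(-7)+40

Expanding (2 + w)*(w - 3)*(-5 + w):
= w^3 + w*(-1) + 30 + w^2*(-6)
C) w^3 + w*(-1) + 30 + w^2*(-6)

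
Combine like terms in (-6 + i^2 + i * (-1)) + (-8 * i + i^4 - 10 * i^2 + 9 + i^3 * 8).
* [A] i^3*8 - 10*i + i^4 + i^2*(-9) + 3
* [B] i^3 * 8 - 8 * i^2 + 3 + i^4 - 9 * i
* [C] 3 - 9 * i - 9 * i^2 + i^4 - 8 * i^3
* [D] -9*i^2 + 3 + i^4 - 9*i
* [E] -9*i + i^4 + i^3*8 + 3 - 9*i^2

Adding the polynomials and combining like terms:
(-6 + i^2 + i*(-1)) + (-8*i + i^4 - 10*i^2 + 9 + i^3*8)
= -9*i + i^4 + i^3*8 + 3 - 9*i^2
E) -9*i + i^4 + i^3*8 + 3 - 9*i^2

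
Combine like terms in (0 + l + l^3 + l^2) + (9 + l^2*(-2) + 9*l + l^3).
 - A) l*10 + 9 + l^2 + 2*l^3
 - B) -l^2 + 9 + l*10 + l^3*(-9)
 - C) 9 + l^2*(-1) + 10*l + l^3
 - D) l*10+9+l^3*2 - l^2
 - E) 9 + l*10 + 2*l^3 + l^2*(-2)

Adding the polynomials and combining like terms:
(0 + l + l^3 + l^2) + (9 + l^2*(-2) + 9*l + l^3)
= l*10+9+l^3*2 - l^2
D) l*10+9+l^3*2 - l^2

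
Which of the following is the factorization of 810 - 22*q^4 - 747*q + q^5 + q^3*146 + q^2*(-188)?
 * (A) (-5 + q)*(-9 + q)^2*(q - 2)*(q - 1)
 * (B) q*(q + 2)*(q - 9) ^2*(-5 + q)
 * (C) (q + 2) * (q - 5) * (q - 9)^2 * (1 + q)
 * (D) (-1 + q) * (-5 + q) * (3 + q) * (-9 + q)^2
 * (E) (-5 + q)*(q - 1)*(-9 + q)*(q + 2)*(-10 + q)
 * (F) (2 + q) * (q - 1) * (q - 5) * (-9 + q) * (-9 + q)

We need to factor 810 - 22*q^4 - 747*q + q^5 + q^3*146 + q^2*(-188).
The factored form is (2 + q) * (q - 1) * (q - 5) * (-9 + q) * (-9 + q).
F) (2 + q) * (q - 1) * (q - 5) * (-9 + q) * (-9 + q)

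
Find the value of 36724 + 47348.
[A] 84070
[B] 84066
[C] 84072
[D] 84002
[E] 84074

36724 + 47348 = 84072
C) 84072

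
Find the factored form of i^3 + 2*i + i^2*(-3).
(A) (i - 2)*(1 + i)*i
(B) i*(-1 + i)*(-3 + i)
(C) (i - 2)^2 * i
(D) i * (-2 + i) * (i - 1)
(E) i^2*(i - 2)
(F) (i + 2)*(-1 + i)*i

We need to factor i^3 + 2*i + i^2*(-3).
The factored form is i * (-2 + i) * (i - 1).
D) i * (-2 + i) * (i - 1)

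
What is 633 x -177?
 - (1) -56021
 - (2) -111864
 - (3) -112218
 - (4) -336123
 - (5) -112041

633 * -177 = -112041
5) -112041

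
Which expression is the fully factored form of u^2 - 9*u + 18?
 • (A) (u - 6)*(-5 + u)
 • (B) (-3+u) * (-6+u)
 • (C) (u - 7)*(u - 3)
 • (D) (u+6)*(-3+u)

We need to factor u^2 - 9*u + 18.
The factored form is (-3+u) * (-6+u).
B) (-3+u) * (-6+u)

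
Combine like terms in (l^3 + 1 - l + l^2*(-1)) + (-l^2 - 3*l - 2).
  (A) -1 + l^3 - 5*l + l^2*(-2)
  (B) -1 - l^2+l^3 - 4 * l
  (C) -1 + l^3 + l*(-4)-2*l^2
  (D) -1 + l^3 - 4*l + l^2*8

Adding the polynomials and combining like terms:
(l^3 + 1 - l + l^2*(-1)) + (-l^2 - 3*l - 2)
= -1 + l^3 + l*(-4)-2*l^2
C) -1 + l^3 + l*(-4)-2*l^2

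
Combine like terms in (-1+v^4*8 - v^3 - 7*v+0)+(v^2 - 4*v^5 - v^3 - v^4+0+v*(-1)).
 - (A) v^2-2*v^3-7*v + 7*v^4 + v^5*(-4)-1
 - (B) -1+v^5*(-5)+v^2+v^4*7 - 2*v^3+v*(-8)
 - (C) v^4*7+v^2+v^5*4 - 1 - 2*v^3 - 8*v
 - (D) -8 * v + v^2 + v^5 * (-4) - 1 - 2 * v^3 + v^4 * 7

Adding the polynomials and combining like terms:
(-1 + v^4*8 - v^3 - 7*v + 0) + (v^2 - 4*v^5 - v^3 - v^4 + 0 + v*(-1))
= -8 * v + v^2 + v^5 * (-4) - 1 - 2 * v^3 + v^4 * 7
D) -8 * v + v^2 + v^5 * (-4) - 1 - 2 * v^3 + v^4 * 7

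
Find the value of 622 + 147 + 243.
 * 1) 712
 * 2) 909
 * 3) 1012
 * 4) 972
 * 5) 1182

First: 622 + 147 = 769
Then: 769 + 243 = 1012
3) 1012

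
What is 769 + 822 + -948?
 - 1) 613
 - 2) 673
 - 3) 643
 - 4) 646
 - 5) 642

First: 769 + 822 = 1591
Then: 1591 + -948 = 643
3) 643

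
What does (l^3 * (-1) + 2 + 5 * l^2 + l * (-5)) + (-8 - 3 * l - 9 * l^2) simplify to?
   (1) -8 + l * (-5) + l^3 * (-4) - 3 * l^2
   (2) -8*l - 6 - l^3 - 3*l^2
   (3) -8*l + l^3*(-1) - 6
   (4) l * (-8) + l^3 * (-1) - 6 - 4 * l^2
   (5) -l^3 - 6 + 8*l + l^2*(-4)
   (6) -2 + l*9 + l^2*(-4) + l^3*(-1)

Adding the polynomials and combining like terms:
(l^3*(-1) + 2 + 5*l^2 + l*(-5)) + (-8 - 3*l - 9*l^2)
= l * (-8) + l^3 * (-1) - 6 - 4 * l^2
4) l * (-8) + l^3 * (-1) - 6 - 4 * l^2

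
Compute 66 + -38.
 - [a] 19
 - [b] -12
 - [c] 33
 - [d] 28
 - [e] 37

66 + -38 = 28
d) 28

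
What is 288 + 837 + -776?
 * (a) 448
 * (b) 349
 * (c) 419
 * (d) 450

First: 288 + 837 = 1125
Then: 1125 + -776 = 349
b) 349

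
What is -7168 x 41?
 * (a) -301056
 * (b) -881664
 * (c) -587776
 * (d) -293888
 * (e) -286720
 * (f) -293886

-7168 * 41 = -293888
d) -293888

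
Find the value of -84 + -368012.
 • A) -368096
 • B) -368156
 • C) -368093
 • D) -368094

-84 + -368012 = -368096
A) -368096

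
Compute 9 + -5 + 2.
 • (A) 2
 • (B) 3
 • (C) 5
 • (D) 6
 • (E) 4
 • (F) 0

First: 9 + -5 = 4
Then: 4 + 2 = 6
D) 6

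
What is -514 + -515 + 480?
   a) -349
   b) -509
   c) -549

First: -514 + -515 = -1029
Then: -1029 + 480 = -549
c) -549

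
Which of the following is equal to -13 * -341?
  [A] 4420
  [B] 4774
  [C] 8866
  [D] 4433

-13 * -341 = 4433
D) 4433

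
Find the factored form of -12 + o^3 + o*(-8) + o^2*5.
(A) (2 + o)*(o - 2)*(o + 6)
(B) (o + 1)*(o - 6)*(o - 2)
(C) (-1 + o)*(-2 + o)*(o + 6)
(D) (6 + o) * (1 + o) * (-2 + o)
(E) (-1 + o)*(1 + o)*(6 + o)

We need to factor -12 + o^3 + o*(-8) + o^2*5.
The factored form is (6 + o) * (1 + o) * (-2 + o).
D) (6 + o) * (1 + o) * (-2 + o)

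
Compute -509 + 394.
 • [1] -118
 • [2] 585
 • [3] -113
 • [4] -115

-509 + 394 = -115
4) -115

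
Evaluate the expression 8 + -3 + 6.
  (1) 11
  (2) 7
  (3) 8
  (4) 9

First: 8 + -3 = 5
Then: 5 + 6 = 11
1) 11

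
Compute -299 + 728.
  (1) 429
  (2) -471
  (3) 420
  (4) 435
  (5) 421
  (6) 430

-299 + 728 = 429
1) 429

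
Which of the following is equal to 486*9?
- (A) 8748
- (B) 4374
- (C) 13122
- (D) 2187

486 * 9 = 4374
B) 4374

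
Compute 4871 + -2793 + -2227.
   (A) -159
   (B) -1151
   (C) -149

First: 4871 + -2793 = 2078
Then: 2078 + -2227 = -149
C) -149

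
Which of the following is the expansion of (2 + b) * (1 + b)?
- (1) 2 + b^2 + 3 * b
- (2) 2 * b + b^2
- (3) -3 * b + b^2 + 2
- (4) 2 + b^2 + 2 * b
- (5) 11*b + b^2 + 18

Expanding (2 + b) * (1 + b):
= 2 + b^2 + 3 * b
1) 2 + b^2 + 3 * b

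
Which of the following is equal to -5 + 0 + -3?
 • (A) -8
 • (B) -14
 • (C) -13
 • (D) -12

First: -5 + 0 = -5
Then: -5 + -3 = -8
A) -8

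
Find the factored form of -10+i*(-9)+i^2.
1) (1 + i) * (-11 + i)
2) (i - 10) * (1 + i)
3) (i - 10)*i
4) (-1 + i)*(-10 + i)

We need to factor -10+i*(-9)+i^2.
The factored form is (i - 10) * (1 + i).
2) (i - 10) * (1 + i)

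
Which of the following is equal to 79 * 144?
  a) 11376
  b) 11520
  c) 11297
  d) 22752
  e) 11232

79 * 144 = 11376
a) 11376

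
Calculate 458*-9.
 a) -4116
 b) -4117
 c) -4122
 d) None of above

458 * -9 = -4122
c) -4122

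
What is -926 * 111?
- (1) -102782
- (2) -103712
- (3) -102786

-926 * 111 = -102786
3) -102786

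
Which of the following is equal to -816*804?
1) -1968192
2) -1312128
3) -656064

-816 * 804 = -656064
3) -656064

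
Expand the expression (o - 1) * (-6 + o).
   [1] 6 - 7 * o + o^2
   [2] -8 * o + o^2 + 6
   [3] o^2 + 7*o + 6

Expanding (o - 1) * (-6 + o):
= 6 - 7 * o + o^2
1) 6 - 7 * o + o^2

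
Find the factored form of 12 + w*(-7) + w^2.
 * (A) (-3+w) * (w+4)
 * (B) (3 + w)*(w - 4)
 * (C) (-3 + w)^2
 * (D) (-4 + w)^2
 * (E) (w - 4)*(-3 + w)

We need to factor 12 + w*(-7) + w^2.
The factored form is (w - 4)*(-3 + w).
E) (w - 4)*(-3 + w)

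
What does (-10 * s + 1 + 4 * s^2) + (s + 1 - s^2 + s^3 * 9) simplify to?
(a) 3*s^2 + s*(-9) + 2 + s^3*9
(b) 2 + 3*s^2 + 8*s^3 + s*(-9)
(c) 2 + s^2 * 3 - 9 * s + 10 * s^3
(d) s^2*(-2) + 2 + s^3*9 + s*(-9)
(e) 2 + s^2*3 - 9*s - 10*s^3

Adding the polynomials and combining like terms:
(-10*s + 1 + 4*s^2) + (s + 1 - s^2 + s^3*9)
= 3*s^2 + s*(-9) + 2 + s^3*9
a) 3*s^2 + s*(-9) + 2 + s^3*9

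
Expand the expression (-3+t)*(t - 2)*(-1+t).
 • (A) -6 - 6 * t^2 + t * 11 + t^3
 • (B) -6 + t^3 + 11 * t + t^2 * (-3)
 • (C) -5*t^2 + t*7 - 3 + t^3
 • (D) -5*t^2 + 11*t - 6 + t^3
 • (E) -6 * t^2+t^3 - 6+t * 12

Expanding (-3+t)*(t - 2)*(-1+t):
= -6 - 6 * t^2 + t * 11 + t^3
A) -6 - 6 * t^2 + t * 11 + t^3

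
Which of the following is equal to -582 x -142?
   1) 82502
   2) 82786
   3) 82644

-582 * -142 = 82644
3) 82644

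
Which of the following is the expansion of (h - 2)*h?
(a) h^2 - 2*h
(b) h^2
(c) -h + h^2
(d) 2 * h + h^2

Expanding (h - 2)*h:
= h^2 - 2*h
a) h^2 - 2*h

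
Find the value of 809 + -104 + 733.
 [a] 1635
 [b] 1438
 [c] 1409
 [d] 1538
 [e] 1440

First: 809 + -104 = 705
Then: 705 + 733 = 1438
b) 1438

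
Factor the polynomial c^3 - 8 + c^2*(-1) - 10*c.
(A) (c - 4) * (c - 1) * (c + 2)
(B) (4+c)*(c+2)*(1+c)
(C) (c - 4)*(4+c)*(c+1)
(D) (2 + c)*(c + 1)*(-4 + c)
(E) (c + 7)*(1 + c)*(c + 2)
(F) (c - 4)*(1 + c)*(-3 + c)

We need to factor c^3 - 8 + c^2*(-1) - 10*c.
The factored form is (2 + c)*(c + 1)*(-4 + c).
D) (2 + c)*(c + 1)*(-4 + c)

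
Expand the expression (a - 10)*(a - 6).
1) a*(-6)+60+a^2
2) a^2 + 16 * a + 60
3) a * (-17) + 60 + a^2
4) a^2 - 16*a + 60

Expanding (a - 10)*(a - 6):
= a^2 - 16*a + 60
4) a^2 - 16*a + 60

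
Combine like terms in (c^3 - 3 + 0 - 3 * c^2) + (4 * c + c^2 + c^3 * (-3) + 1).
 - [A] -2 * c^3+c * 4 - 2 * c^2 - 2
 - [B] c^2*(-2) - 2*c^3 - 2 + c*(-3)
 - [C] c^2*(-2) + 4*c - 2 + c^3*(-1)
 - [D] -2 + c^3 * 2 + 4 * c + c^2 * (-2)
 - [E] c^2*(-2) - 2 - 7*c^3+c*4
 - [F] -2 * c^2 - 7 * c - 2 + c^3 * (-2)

Adding the polynomials and combining like terms:
(c^3 - 3 + 0 - 3*c^2) + (4*c + c^2 + c^3*(-3) + 1)
= -2 * c^3+c * 4 - 2 * c^2 - 2
A) -2 * c^3+c * 4 - 2 * c^2 - 2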